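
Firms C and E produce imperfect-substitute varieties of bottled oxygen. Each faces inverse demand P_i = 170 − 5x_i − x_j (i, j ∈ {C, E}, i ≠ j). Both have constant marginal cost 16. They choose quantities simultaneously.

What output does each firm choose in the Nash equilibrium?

Firm C's profit: π = x_C(170 − 5x_C − x_E) − 16x_C.
∂π/∂x_C = 154 − 10x_C − x_E = 0 ⇒ x_C = 15.4 − 0.1x_E.
By symmetry x_E = x_C; substituting into the reaction function, 1.1x_C = 15.4 and x_C = 14.

14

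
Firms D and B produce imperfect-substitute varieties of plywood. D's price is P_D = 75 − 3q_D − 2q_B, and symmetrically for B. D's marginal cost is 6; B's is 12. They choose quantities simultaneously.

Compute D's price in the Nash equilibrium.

33

Firm D's profit: π = q_D(75 − 3q_D − 2q_B) − 6q_D.
∂π/∂q_D = 69 − 6q_D − 2q_B = 0 ⇒ q_D = 11.5 − (1/3)q_B.
Similarly q_B = 10.5 − (1/3)q_D.
Plugging q_B into D's best response: q_D = 11.5 − (1/3)(10.5 − (1/3)q_D) ⇒ (8/9)q_D = 8, so q_D = 9.
Then q_B = 10.5 − (1/3)·9 = 7.5.
P_D = 75 − 3·9 − 2·7.5 = 33.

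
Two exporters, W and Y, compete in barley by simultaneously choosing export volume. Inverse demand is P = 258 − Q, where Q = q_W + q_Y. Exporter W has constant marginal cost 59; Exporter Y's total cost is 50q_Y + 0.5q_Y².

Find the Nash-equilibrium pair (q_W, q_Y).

Exporter W's profit: π = q_W(258 − (q_W + q_Y)) − 59q_W.
∂π/∂q_W = 199 − 2q_W − q_Y = 0, so q_W = 99.5 − 0.5q_Y.
For Y: ∂π/∂q_Y = 208 − 3q_Y − q_W = 0 ⇒ q_Y = 208/3 − (1/3)q_W.
Plugging q_Y into W's best response: q_W = 99.5 − 0.5(208/3 − (1/3)q_W) ⇒ (5/6)q_W = 389/6, so q_W = 77.8.
Then q_Y = 208/3 − (1/3)·77.8 = 43.4.

77.8, 43.4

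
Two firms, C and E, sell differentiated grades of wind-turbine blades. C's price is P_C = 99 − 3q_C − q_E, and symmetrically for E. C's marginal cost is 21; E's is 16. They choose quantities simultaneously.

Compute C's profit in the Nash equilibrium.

363

Firm C's profit: π = q_C(99 − 3q_C − q_E) − 21q_C.
∂π/∂q_C = 78 − 6q_C − q_E = 0 ⇒ q_C = 13 − (1/6)q_E.
Similarly q_E = 83/6 − (1/6)q_C.
Substituting the second reaction function into the first: q_C = 13 − (1/6)(83/6 − (1/6)q_C), which gives (35/36)q_C = 385/36 ⇒ q_C = 11.
Then q_E = 83/6 − (1/6)·11 = 12.
P_C = 99 − 3·11 − 12 = 54.
Profit = (54 − 21)·11 = 363.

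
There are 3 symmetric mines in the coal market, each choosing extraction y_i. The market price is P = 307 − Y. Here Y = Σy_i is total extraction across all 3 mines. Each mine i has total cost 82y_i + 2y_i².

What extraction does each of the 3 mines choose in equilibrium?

A representative mine's profit is π_i = y_i(307 − Y) − 82y_i − 2y_i², with Y = y_i + Σ_{j≠i} y_j.
First-order condition: 225 − 6y_i − Σ_{j≠i} y_j = 0.
In a symmetric equilibrium every mine chooses the same y, so Σ_{j≠i} y_j = 2y. The condition becomes 225 − 8y = 0, giving y = 225/8 = 28.125.

28.125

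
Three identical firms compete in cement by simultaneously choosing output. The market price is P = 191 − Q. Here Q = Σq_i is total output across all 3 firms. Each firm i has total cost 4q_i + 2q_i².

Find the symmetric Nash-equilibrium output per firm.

A representative firm's profit is π_i = q_i(191 − Q) − 4q_i − 2q_i², with Q = q_i + Σ_{j≠i} q_j.
First-order condition: 187 − 6q_i − Σ_{j≠i} q_j = 0.
With identical firms, set every q_j = q: then 187 − 6q − 2q = 0, i.e. q = 187/8 = 23.375.

23.375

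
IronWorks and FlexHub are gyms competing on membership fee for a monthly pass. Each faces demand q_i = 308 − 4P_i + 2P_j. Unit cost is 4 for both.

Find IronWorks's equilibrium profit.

10000

IronWorks's profit: π = (P_{IronWorks} − 4)(308 − 4P_{IronWorks} + 2P_{FlexHub}).
∂π/∂P_{IronWorks} = 324 − 8P_{IronWorks} + 2P_{FlexHub} = 0 ⇒ P_{IronWorks} = 40.5 + 0.25P_{FlexHub}.
The game is symmetric, so in equilibrium P_{FlexHub} = P_{IronWorks}: the reaction function gives 0.75P_{IronWorks} = 40.5, hence P_{IronWorks} = 54.
q_{IronWorks} = 308 − 4·54 + 2·54 = 200.
Profit = (54 − 4)·200 = 10000.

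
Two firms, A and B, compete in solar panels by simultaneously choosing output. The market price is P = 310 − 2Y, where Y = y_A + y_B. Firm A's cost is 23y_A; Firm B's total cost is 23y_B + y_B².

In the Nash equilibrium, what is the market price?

Firm A's profit: π = y_A(310 − 2(y_A + y_B)) − 23y_A.
∂π/∂y_A = 287 − 4y_A − 2y_B = 0, so y_A = 71.75 − 0.5y_B.
For B: ∂π/∂y_B = 287 − 6y_B − 2y_A = 0 ⇒ y_B = 287/6 − (1/3)y_A.
Substituting the second reaction function into the first: y_A = 71.75 − 0.5(287/6 − (1/3)y_A), which gives (5/6)y_A = 287/6 ⇒ y_A = 57.4.
Then y_B = 287/6 − (1/3)·57.4 = 28.7.
Equilibrium price: P = 310 − 2·86.1 = 137.8.

137.8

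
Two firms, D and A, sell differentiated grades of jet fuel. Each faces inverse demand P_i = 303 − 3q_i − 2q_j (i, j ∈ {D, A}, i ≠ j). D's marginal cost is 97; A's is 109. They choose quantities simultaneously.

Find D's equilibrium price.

176.5

Firm D's profit: π = q_D(303 − 3q_D − 2q_A) − 97q_D.
∂π/∂q_D = 206 − 6q_D − 2q_A = 0 ⇒ q_D = 103/3 − (1/3)q_A.
Similarly q_A = 97/3 − (1/3)q_D.
Plugging q_A into D's best response: q_D = 103/3 − (1/3)(97/3 − (1/3)q_D) ⇒ (8/9)q_D = 212/9, so q_D = 26.5.
Then q_A = 97/3 − (1/3)·26.5 = 23.5.
P_D = 303 − 3·26.5 − 2·23.5 = 176.5.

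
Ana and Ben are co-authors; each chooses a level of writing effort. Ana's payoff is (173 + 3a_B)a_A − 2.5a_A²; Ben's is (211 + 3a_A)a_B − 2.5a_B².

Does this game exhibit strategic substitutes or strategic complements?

Expanding Ana's payoff: 173a_A + 3a_Ba_A − 2.5a_A².
∂π/∂a_A = 173 + 3a_B − 5a_A = 0, so a_A = 34.6 + 0.6a_B.
The best-response slope da_A/da_B = 0.6 > 0: the reaction function is upward-sloping, so the choices are strategic complements.

strategic complements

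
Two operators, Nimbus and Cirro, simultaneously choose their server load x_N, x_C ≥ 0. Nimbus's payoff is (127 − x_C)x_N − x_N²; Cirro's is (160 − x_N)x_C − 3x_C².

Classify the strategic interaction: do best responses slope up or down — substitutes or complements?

strategic substitutes

Expanding Nimbus's payoff: 127x_N − x_Cx_N − x_N².
∂π/∂x_N = 127 − x_C − 2x_N = 0, so x_N = 63.5 − 0.5x_C.
The best-response slope dx_N/dx_C = −0.5 < 0: the reaction function is downward-sloping, so the choices are strategic substitutes.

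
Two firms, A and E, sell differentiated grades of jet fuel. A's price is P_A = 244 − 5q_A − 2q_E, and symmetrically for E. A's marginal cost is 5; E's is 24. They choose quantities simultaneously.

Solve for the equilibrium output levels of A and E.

20.3125, 17.9375

Firm A's profit: π = q_A(244 − 5q_A − 2q_E) − 5q_A.
∂π/∂q_A = 239 − 10q_A − 2q_E = 0 ⇒ q_A = 23.9 − 0.2q_E.
Similarly q_E = 22 − 0.2q_A.
Plugging q_E into A's best response: q_A = 23.9 − 0.2(22 − 0.2q_A) ⇒ 0.96q_A = 19.5, so q_A = 20.3125.
Then q_E = 22 − 0.2·20.3125 = 17.9375.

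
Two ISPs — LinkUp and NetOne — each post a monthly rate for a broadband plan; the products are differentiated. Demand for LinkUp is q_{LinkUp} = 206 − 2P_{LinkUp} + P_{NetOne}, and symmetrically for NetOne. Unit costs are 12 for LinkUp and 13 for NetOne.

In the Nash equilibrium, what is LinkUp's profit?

LinkUp's profit: π = (P_{LinkUp} − 12)(206 − 2P_{LinkUp} + P_{NetOne}).
∂π/∂P_{LinkUp} = 230 − 4P_{LinkUp} + P_{NetOne} = 0 ⇒ P_{LinkUp} = 57.5 + 0.25P_{NetOne}.
Similarly P_{NetOne} = 58 + 0.25P_{LinkUp}.
Solving the two reaction functions simultaneously: (1 − (0.25)(0.25))P_{LinkUp} = 57.5 + 0.25·58, so 0.9375P_{LinkUp} = 72 and P_{LinkUp} = 76.8.
Then P_{NetOne} = 58 + 0.25·76.8 = 77.2.
q_{LinkUp} = 206 − 2·76.8 + 77.2 = 129.6.
Profit = (76.8 − 12)·129.6 = 8398.08.

8398.08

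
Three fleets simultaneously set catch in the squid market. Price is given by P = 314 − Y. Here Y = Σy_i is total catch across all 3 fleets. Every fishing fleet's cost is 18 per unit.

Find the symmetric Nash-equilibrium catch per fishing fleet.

74

A representative fishing fleet's profit is π_i = y_i(314 − Y) − 18y_i, with Y = y_i + Σ_{j≠i} y_j.
First-order condition: 296 − 2y_i − Σ_{j≠i} y_j = 0.
With identical fishing fleets, set every y_j = y: then 296 − 2y − 2y = 0, i.e. y = 296/4 = 74.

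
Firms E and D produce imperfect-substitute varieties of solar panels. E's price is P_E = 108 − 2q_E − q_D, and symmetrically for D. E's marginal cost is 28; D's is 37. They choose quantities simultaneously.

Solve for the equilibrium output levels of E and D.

16.6, 13.6

Firm E's profit: π = q_E(108 − 2q_E − q_D) − 28q_E.
∂π/∂q_E = 80 − 4q_E − q_D = 0 ⇒ q_E = 20 − 0.25q_D.
Similarly q_D = 17.75 − 0.25q_E.
Substituting the second reaction function into the first: q_E = 20 − 0.25(17.75 − 0.25q_E), which gives 0.9375q_E = 15.5625 ⇒ q_E = 16.6.
Then q_D = 17.75 − 0.25·16.6 = 13.6.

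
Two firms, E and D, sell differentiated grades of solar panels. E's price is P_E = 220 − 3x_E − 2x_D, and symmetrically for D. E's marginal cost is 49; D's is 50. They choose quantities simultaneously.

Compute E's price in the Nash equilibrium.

113.3125

Firm E's profit: π = x_E(220 − 3x_E − 2x_D) − 49x_E.
∂π/∂x_E = 171 − 6x_E − 2x_D = 0 ⇒ x_E = 28.5 − (1/3)x_D.
Similarly x_D = 85/3 − (1/3)x_E.
Solving the two reaction functions simultaneously: (1 − (−1/3)(−1/3))x_E = 28.5 − (1/3)·(85/3), so (8/9)x_E = 343/18 and x_E = 21.4375.
Then x_D = 85/3 − (1/3)·21.4375 = 21.1875.
P_E = 220 − 3·21.4375 − 2·21.1875 = 113.3125.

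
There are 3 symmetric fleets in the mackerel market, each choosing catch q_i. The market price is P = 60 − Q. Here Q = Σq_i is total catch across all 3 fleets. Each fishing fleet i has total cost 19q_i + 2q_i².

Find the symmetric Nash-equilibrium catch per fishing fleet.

5.125

A representative fishing fleet's profit is π_i = q_i(60 − Q) − 19q_i − 2q_i², with Q = q_i + Σ_{j≠i} q_j.
First-order condition: 41 − 6q_i − Σ_{j≠i} q_j = 0.
In a symmetric equilibrium every fishing fleet chooses the same q, so Σ_{j≠i} q_j = 2q. The condition becomes 41 − 8q = 0, giving q = 41/8 = 5.125.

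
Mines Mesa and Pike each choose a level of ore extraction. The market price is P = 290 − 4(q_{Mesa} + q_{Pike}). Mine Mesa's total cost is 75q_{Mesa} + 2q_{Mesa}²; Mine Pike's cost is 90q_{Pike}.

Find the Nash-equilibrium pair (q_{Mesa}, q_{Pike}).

Mine Mesa's profit: π = q_{Mesa}(290 − 4(q_{Mesa} + q_{Pike})) − 75q_{Mesa} − 2q_{Mesa}².
∂π/∂q_{Mesa} = 215 − 12q_{Mesa} − 4q_{Pike} = 0, so q_{Mesa} = 215/12 − (1/3)q_{Pike}.
For Pike: ∂π/∂q_{Pike} = 200 − 8q_{Pike} − 4q_{Mesa} = 0 ⇒ q_{Pike} = 25 − 0.5q_{Mesa}.
Solving the two reaction functions simultaneously: (1 − (−1/3)(−0.5))q_{Mesa} = 215/12 − (1/3)·25, so (5/6)q_{Mesa} = 115/12 and q_{Mesa} = 11.5.
Then q_{Pike} = 25 − 0.5·11.5 = 19.25.

11.5, 19.25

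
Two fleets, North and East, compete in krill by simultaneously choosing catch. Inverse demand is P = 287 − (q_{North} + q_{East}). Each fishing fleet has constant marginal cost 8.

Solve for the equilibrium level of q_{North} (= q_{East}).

93

Fishing fleet North's profit: π = q_{North}(287 − (q_{North} + q_{East})) − 8q_{North}.
∂π/∂q_{North} = 279 − 2q_{North} − q_{East} = 0, so q_{North} = 139.5 − 0.5q_{East}.
By symmetry q_{East} = q_{North}; substituting into the reaction function, 1.5q_{North} = 139.5 and q_{North} = 93.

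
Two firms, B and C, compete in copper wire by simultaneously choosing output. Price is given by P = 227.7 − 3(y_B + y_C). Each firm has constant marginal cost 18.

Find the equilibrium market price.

87.9

Firm B's profit: π = y_B(227.7 − 3(y_B + y_C)) − 18y_B.
∂π/∂y_B = 209.7 − 6y_B − 3y_C = 0, so y_B = 34.95 − 0.5y_C.
The game is symmetric, so in equilibrium y_C = y_B: the reaction function gives 1.5y_B = 34.95, hence y_B = 23.3.
Equilibrium price: P = 227.7 − 3·46.6 = 87.9.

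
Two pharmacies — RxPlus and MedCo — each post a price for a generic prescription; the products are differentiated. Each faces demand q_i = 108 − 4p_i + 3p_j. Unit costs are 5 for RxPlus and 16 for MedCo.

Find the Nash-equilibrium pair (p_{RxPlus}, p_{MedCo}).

28, 32

RxPlus's profit: π = (p_{RxPlus} − 5)(108 − 4p_{RxPlus} + 3p_{MedCo}).
∂π/∂p_{RxPlus} = 128 − 8p_{RxPlus} + 3p_{MedCo} = 0 ⇒ p_{RxPlus} = 16 + 0.375p_{MedCo}.
Similarly p_{MedCo} = 21.5 + 0.375p_{RxPlus}.
Solving the two reaction functions simultaneously: (1 − (0.375)(0.375))p_{RxPlus} = 16 + 0.375·21.5, so (55/64)p_{RxPlus} = 24.0625 and p_{RxPlus} = 28.
Then p_{MedCo} = 21.5 + 0.375·28 = 32.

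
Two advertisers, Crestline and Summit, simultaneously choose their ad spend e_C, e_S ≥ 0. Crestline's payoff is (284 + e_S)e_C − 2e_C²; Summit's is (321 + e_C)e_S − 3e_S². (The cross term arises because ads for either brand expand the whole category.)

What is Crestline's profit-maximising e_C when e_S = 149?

Expanding Crestline's payoff: 284e_C + e_Se_C − 2e_C².
∂π/∂e_C = 284 + e_S − 4e_C = 0, so e_C = 71 + 0.25e_S.
At e_S = 149: e_C = 71 + 0.25·149 = 108.25.

108.25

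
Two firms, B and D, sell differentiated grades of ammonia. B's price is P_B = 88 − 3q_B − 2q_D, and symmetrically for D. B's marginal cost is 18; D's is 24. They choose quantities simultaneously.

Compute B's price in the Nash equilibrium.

45.375

Firm B's profit: π = q_B(88 − 3q_B − 2q_D) − 18q_B.
∂π/∂q_B = 70 − 6q_B − 2q_D = 0 ⇒ q_B = 35/3 − (1/3)q_D.
Similarly q_D = 32/3 − (1/3)q_B.
Substituting the second reaction function into the first: q_B = 35/3 − (1/3)(32/3 − (1/3)q_B), which gives (8/9)q_B = 73/9 ⇒ q_B = 9.125.
Then q_D = 32/3 − (1/3)·9.125 = 7.625.
P_B = 88 − 3·9.125 − 2·7.625 = 45.375.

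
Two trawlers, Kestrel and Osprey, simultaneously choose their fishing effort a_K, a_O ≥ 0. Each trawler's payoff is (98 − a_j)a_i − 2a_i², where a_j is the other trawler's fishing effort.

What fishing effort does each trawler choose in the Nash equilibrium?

Kestrel's payoff is (98 − a_O)a_K − 2a_K².
∂π/∂a_K = 98 − a_O − 4a_K = 0, so a_K = 24.5 − 0.25a_O.
By symmetry a_O = a_K; substituting into the reaction function, 1.25a_K = 24.5 and a_K = 19.6.

19.6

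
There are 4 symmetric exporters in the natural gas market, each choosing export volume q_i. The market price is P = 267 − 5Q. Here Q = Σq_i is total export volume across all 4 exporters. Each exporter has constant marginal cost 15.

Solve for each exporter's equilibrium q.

10.08

A representative exporter's profit is π_i = q_i(267 − 5Q) − 15q_i, with Q = q_i + Σ_{j≠i} q_j.
First-order condition: 252 − 10q_i − 5Σ_{j≠i} q_j = 0.
In a symmetric equilibrium every exporter chooses the same q, so Σ_{j≠i} q_j = 3q. The condition becomes 252 − 25q = 0, giving q = 252/25 = 10.08.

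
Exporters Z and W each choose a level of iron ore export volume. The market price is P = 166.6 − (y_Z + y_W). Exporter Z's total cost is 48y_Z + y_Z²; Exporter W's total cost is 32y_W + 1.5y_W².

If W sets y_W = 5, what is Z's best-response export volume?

28.4

Exporter Z's profit: π = y_Z(166.6 − (y_Z + y_W)) − 48y_Z − y_Z².
∂π/∂y_Z = 118.6 − 4y_Z − y_W = 0, so y_Z = 29.65 − 0.25y_W.
At y_W = 5: y_Z = 29.65 − 0.25·5 = 28.4.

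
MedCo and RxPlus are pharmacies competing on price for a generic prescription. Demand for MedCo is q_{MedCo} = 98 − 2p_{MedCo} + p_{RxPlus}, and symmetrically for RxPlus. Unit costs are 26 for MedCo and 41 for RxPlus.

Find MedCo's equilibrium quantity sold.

MedCo's profit: π = (p_{MedCo} − 26)(98 − 2p_{MedCo} + p_{RxPlus}).
∂π/∂p_{MedCo} = 150 − 4p_{MedCo} + p_{RxPlus} = 0 ⇒ p_{MedCo} = 37.5 + 0.25p_{RxPlus}.
Similarly p_{RxPlus} = 45 + 0.25p_{MedCo}.
Solving the two reaction functions simultaneously: (1 − (0.25)(0.25))p_{MedCo} = 37.5 + 0.25·45, so 0.9375p_{MedCo} = 48.75 and p_{MedCo} = 52.
Then p_{RxPlus} = 45 + 0.25·52 = 58.
q_{MedCo} = 98 − 2·52 + 58 = 52.

52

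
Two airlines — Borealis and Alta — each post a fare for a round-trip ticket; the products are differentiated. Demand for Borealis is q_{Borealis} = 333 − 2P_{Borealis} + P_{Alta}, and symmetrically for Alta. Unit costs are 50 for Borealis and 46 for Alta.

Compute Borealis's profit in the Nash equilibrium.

Borealis's profit: π = (P_{Borealis} − 50)(333 − 2P_{Borealis} + P_{Alta}).
∂π/∂P_{Borealis} = 433 − 4P_{Borealis} + P_{Alta} = 0 ⇒ P_{Borealis} = 108.25 + 0.25P_{Alta}.
Similarly P_{Alta} = 106.25 + 0.25P_{Borealis}.
Substituting the second reaction function into the first: P_{Borealis} = 108.25 + 0.25(106.25 + 0.25P_{Borealis}), which gives 0.9375P_{Borealis} = 134.8125 ⇒ P_{Borealis} = 143.8.
Then P_{Alta} = 106.25 + 0.25·143.8 = 142.2.
q_{Borealis} = 333 − 2·143.8 + 142.2 = 187.6.
Profit = (143.8 − 50)·187.6 = 17596.88.

17596.88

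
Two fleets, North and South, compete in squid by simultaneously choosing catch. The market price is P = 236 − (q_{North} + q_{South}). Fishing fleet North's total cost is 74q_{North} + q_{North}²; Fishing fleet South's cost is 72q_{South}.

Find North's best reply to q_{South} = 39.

30.75

Fishing fleet North's profit: π = q_{North}(236 − (q_{North} + q_{South})) − 74q_{North} − q_{North}².
∂π/∂q_{North} = 162 − 4q_{North} − q_{South} = 0, so q_{North} = 40.5 − 0.25q_{South}.
At q_{South} = 39: q_{North} = 40.5 − 0.25·39 = 30.75.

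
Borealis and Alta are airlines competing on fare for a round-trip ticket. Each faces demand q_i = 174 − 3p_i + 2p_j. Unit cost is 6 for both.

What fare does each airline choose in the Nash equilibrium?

Borealis's profit: π = (p_{Borealis} − 6)(174 − 3p_{Borealis} + 2p_{Alta}).
∂π/∂p_{Borealis} = 192 − 6p_{Borealis} + 2p_{Alta} = 0 ⇒ p_{Borealis} = 32 + (1/3)p_{Alta}.
By symmetry p_{Alta} = p_{Borealis}; substituting into the reaction function, (2/3)p_{Borealis} = 32 and p_{Borealis} = 48.

48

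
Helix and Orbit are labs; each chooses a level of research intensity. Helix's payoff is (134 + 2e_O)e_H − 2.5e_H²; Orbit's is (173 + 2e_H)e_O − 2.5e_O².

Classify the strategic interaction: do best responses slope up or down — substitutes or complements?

Expanding Helix's payoff: 134e_H + 2e_Oe_H − 2.5e_H².
∂π/∂e_H = 134 + 2e_O − 5e_H = 0, so e_H = 26.8 + 0.4e_O.
The best-response slope de_H/de_O = 0.4 > 0: the reaction function is upward-sloping, so the choices are strategic complements.

strategic complements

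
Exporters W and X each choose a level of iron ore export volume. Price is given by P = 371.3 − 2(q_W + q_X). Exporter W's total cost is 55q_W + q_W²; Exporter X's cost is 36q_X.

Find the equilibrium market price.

Exporter W's profit: π = q_W(371.3 − 2(q_W + q_X)) − 55q_W − q_W².
∂π/∂q_W = 316.3 − 6q_W − 2q_X = 0, so q_W = 3163/60 − (1/3)q_X.
For X: ∂π/∂q_X = 335.3 − 4q_X − 2q_W = 0 ⇒ q_X = 83.825 − 0.5q_W.
Substituting the second reaction function into the first: q_W = 3163/60 − (1/3)(83.825 − 0.5q_W), which gives (5/6)q_W = 24.775 ⇒ q_W = 29.73.
Then q_X = 83.825 − 0.5·29.73 = 68.96.
Equilibrium price: P = 371.3 − 2·98.69 = 173.92.

173.92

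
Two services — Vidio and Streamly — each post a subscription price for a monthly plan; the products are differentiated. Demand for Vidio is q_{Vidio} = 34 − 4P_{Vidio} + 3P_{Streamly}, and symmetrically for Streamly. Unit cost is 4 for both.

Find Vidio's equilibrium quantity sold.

Vidio's profit: π = (P_{Vidio} − 4)(34 − 4P_{Vidio} + 3P_{Streamly}).
∂π/∂P_{Vidio} = 50 − 8P_{Vidio} + 3P_{Streamly} = 0 ⇒ P_{Vidio} = 6.25 + 0.375P_{Streamly}.
Setting P_{Vidio} = P_{Streamly} in the reaction function: P_{Vidio} = 6.25 + 0.375P_{Vidio}, so P_{Vidio} = 6.25 / 0.625 = 10.
q_{Vidio} = 34 − 4·10 + 3·10 = 24.

24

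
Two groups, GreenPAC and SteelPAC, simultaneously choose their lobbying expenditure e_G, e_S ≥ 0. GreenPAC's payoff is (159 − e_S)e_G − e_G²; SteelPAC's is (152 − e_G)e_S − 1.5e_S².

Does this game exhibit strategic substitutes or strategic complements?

Expanding GreenPAC's payoff: 159e_G − e_Se_G − e_G².
∂π/∂e_G = 159 − e_S − 2e_G = 0, so e_G = 79.5 − 0.5e_S.
The best-response slope de_G/de_S = −0.5 < 0: the reaction function is downward-sloping, so the choices are strategic substitutes.

strategic substitutes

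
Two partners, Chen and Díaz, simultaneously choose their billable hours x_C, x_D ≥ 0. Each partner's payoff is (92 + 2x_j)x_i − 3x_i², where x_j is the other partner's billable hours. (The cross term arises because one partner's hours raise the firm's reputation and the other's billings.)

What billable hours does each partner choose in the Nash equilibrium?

Chen's payoff is (92 + 2x_D)x_C − 3x_C².
∂π/∂x_C = 92 + 2x_D − 6x_C = 0, so x_C = 46/3 + (1/3)x_D.
By symmetry x_D = x_C; substituting into the reaction function, (2/3)x_C = 46/3 and x_C = 23.

23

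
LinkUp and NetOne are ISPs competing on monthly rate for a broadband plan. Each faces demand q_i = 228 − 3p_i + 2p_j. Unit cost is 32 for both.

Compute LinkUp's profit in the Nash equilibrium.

LinkUp's profit: π = (p_{LinkUp} − 32)(228 − 3p_{LinkUp} + 2p_{NetOne}).
∂π/∂p_{LinkUp} = 324 − 6p_{LinkUp} + 2p_{NetOne} = 0 ⇒ p_{LinkUp} = 54 + (1/3)p_{NetOne}.
The game is symmetric, so in equilibrium p_{NetOne} = p_{LinkUp}: the reaction function gives (2/3)p_{LinkUp} = 54, hence p_{LinkUp} = 81.
q_{LinkUp} = 228 − 3·81 + 2·81 = 147.
Profit = (81 − 32)·147 = 7203.

7203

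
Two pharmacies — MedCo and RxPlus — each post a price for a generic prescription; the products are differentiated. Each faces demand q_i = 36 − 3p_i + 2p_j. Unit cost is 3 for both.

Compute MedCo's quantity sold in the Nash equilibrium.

MedCo's profit: π = (p_{MedCo} − 3)(36 − 3p_{MedCo} + 2p_{RxPlus}).
∂π/∂p_{MedCo} = 45 − 6p_{MedCo} + 2p_{RxPlus} = 0 ⇒ p_{MedCo} = 7.5 + (1/3)p_{RxPlus}.
The game is symmetric, so in equilibrium p_{RxPlus} = p_{MedCo}: the reaction function gives (2/3)p_{MedCo} = 7.5, hence p_{MedCo} = 11.25.
q_{MedCo} = 36 − 3·11.25 + 2·11.25 = 24.75.

24.75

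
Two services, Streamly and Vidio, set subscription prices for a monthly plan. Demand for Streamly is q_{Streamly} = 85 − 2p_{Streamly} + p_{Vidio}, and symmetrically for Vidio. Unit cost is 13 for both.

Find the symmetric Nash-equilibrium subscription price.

37

Streamly's profit: π = (p_{Streamly} − 13)(85 − 2p_{Streamly} + p_{Vidio}).
∂π/∂p_{Streamly} = 111 − 4p_{Streamly} + p_{Vidio} = 0 ⇒ p_{Streamly} = 27.75 + 0.25p_{Vidio}.
By symmetry p_{Vidio} = p_{Streamly}; substituting into the reaction function, 0.75p_{Streamly} = 27.75 and p_{Streamly} = 37.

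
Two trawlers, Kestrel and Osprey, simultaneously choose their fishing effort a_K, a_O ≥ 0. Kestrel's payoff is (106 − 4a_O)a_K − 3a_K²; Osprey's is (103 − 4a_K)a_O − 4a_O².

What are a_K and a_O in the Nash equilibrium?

13.625, 6.0625

Expanding Kestrel's payoff: 106a_K − 4a_Oa_K − 3a_K².
∂π/∂a_K = 106 − 4a_O − 6a_K = 0, so a_K = 53/3 − (2/3)a_O.
Likewise for Osprey: a_O = 12.875 − 0.5a_K.
Substituting the second reaction function into the first: a_K = 53/3 − (2/3)(12.875 − 0.5a_K), which gives (2/3)a_K = 109/12 ⇒ a_K = 13.625.
Then a_O = 12.875 − 0.5·13.625 = 6.0625.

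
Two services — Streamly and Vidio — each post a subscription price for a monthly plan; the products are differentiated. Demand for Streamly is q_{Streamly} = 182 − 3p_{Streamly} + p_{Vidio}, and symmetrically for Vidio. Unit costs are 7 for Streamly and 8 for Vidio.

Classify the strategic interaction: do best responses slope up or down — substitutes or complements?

Streamly's profit: π = (p_{Streamly} − 7)(182 − 3p_{Streamly} + p_{Vidio}).
∂π/∂p_{Streamly} = 203 − 6p_{Streamly} + p_{Vidio} = 0 ⇒ p_{Streamly} = 203/6 + (1/6)p_{Vidio}.
The best-response slope dp_{Streamly}/dp_{Vidio} = 1/6 > 0: the reaction function is upward-sloping, so the choices are strategic complements.

strategic complements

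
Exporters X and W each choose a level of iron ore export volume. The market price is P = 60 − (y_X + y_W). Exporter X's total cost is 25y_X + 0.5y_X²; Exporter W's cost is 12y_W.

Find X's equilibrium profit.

29.04

Exporter X's profit: π = y_X(60 − (y_X + y_W)) − 25y_X − 0.5y_X².
∂π/∂y_X = 35 − 3y_X − y_W = 0, so y_X = 35/3 − (1/3)y_W.
For W: ∂π/∂y_W = 48 − 2y_W − y_X = 0 ⇒ y_W = 24 − 0.5y_X.
Solving the two reaction functions simultaneously: (1 − (−1/3)(−0.5))y_X = 35/3 − (1/3)·24, so (5/6)y_X = 11/3 and y_X = 4.4.
Then y_W = 24 − 0.5·4.4 = 21.8.
Price P = 60 − 26.2 = 33.8.
X's profit: (33.8 − 25)·4.4 − 0.5(4.4)² = 29.04.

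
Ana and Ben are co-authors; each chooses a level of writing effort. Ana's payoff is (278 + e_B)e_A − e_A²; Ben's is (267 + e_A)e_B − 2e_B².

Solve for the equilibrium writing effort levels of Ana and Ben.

197, 116

Expanding Ana's payoff: 278e_A + e_Be_A − e_A².
∂π/∂e_A = 278 + e_B − 2e_A = 0, so e_A = 139 + 0.5e_B.
Likewise for Ben: e_B = 66.75 + 0.25e_A.
Solving the two reaction functions simultaneously: (1 − (0.5)(0.25))e_A = 139 + 0.5·66.75, so 0.875e_A = 172.375 and e_A = 197.
Then e_B = 66.75 + 0.25·197 = 116.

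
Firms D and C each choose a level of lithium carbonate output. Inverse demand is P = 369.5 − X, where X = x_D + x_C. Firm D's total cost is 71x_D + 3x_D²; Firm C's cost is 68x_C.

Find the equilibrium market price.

Firm D's profit: π = x_D(369.5 − (x_D + x_C)) − 71x_D − 3x_D².
∂π/∂x_D = 298.5 − 8x_D − x_C = 0, so x_D = 37.3125 − 0.125x_C.
For C: ∂π/∂x_C = 301.5 − 2x_C − x_D = 0 ⇒ x_C = 150.75 − 0.5x_D.
Substituting the second reaction function into the first: x_D = 37.3125 − 0.125(150.75 − 0.5x_D), which gives 0.9375x_D = 591/32 ⇒ x_D = 19.7.
Then x_C = 150.75 − 0.5·19.7 = 140.9.
Equilibrium price: P = 369.5 − 160.6 = 208.9.

208.9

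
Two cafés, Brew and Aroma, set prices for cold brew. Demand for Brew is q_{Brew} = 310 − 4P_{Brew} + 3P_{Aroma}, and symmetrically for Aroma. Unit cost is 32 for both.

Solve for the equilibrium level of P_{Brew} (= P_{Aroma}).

Brew's profit: π = (P_{Brew} − 32)(310 − 4P_{Brew} + 3P_{Aroma}).
∂π/∂P_{Brew} = 438 − 8P_{Brew} + 3P_{Aroma} = 0 ⇒ P_{Brew} = 54.75 + 0.375P_{Aroma}.
By symmetry P_{Aroma} = P_{Brew}; substituting into the reaction function, 0.625P_{Brew} = 54.75 and P_{Brew} = 87.6.

87.6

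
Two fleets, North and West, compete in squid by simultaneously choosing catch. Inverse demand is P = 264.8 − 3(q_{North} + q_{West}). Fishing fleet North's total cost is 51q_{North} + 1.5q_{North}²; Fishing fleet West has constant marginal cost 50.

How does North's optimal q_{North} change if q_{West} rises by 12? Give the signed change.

-4

Fishing fleet North's profit: π = q_{North}(264.8 − 3(q_{North} + q_{West})) − 51q_{North} − 1.5q_{North}².
∂π/∂q_{North} = 213.8 − 9q_{North} − 3q_{West} = 0, so q_{North} = 1069/45 − (1/3)q_{West}.
The reaction-function slope is −1/3, so a 12-unit rise in q_{West} moves q_{North} by −1/3 × 12 = −4. North's best response falls — the actions are strategic substitutes.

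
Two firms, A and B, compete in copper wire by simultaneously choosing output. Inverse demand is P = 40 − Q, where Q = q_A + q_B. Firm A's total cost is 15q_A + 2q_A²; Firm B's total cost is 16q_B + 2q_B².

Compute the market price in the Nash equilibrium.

Firm A's profit: π = q_A(40 − (q_A + q_B)) − 15q_A − 2q_A².
∂π/∂q_A = 25 − 6q_A − q_B = 0, so q_A = 25/6 − (1/6)q_B.
By the same steps for B: q_B = 4 − (1/6)q_A.
Solving the two reaction functions simultaneously: (1 − (−1/6)(−1/6))q_A = 25/6 − (1/6)·4, so (35/36)q_A = 3.5 and q_A = 3.6.
Then q_B = 4 − (1/6)·3.6 = 3.4.
Equilibrium price: P = 40 − 7 = 33.

33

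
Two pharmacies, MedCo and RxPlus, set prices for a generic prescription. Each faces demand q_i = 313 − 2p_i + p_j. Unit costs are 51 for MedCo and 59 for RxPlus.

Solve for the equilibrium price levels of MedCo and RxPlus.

MedCo's profit: π = (p_{MedCo} − 51)(313 − 2p_{MedCo} + p_{RxPlus}).
∂π/∂p_{MedCo} = 415 − 4p_{MedCo} + p_{RxPlus} = 0 ⇒ p_{MedCo} = 103.75 + 0.25p_{RxPlus}.
Similarly p_{RxPlus} = 107.75 + 0.25p_{MedCo}.
Plugging p_{RxPlus} into MedCo's best response: p_{MedCo} = 103.75 + 0.25(107.75 + 0.25p_{MedCo}) ⇒ 0.9375p_{MedCo} = 130.6875, so p_{MedCo} = 139.4.
Then p_{RxPlus} = 107.75 + 0.25·139.4 = 142.6.

139.4, 142.6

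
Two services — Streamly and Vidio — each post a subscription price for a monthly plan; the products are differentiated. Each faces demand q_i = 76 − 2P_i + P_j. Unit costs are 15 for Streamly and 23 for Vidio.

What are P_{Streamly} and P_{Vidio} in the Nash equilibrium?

Streamly's profit: π = (P_{Streamly} − 15)(76 − 2P_{Streamly} + P_{Vidio}).
∂π/∂P_{Streamly} = 106 − 4P_{Streamly} + P_{Vidio} = 0 ⇒ P_{Streamly} = 26.5 + 0.25P_{Vidio}.
Similarly P_{Vidio} = 30.5 + 0.25P_{Streamly}.
Substituting the second reaction function into the first: P_{Streamly} = 26.5 + 0.25(30.5 + 0.25P_{Streamly}), which gives 0.9375P_{Streamly} = 34.125 ⇒ P_{Streamly} = 36.4.
Then P_{Vidio} = 30.5 + 0.25·36.4 = 39.6.

36.4, 39.6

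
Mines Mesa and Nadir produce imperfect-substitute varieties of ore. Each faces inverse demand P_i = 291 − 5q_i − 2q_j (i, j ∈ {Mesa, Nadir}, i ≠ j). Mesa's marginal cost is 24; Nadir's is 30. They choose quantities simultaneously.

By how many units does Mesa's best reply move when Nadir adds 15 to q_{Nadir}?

Mine Mesa's profit: π = q_{Mesa}(291 − 5q_{Mesa} − 2q_{Nadir}) − 24q_{Mesa}.
∂π/∂q_{Mesa} = 267 − 10q_{Mesa} − 2q_{Nadir} = 0 ⇒ q_{Mesa} = 26.7 − 0.2q_{Nadir}.
The reaction-function slope is −0.2, so a 15-unit rise in q_{Nadir} moves q_{Mesa} by −0.2 × 15 = −3. Mesa's best response falls — the actions are strategic substitutes.

-3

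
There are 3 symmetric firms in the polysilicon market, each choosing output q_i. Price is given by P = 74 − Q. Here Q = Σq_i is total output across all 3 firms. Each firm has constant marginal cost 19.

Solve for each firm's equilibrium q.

13.75

A representative firm's profit is π_i = q_i(74 − Q) − 19q_i, with Q = q_i + Σ_{j≠i} q_j.
First-order condition: 55 − 2q_i − Σ_{j≠i} q_j = 0.
In a symmetric equilibrium every firm chooses the same q, so Σ_{j≠i} q_j = 2q. The condition becomes 55 − 4q = 0, giving q = 55/4 = 13.75.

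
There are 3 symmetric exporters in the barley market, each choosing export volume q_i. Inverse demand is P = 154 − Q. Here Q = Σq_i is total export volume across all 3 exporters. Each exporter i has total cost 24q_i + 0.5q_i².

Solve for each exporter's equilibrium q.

A representative exporter's profit is π_i = q_i(154 − Q) − 24q_i − 0.5q_i², with Q = q_i + Σ_{j≠i} q_j.
First-order condition: 130 − 3q_i − Σ_{j≠i} q_j = 0.
In a symmetric equilibrium every exporter chooses the same q, so Σ_{j≠i} q_j = 2q. The condition becomes 130 − 5q = 0, giving q = 130/5 = 26.

26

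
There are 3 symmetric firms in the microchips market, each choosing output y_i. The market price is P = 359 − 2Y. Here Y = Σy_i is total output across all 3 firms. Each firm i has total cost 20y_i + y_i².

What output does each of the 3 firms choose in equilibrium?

33.9

A representative firm's profit is π_i = y_i(359 − 2Y) − 20y_i − y_i², with Y = y_i + Σ_{j≠i} y_j.
First-order condition: 339 − 6y_i − 2Σ_{j≠i} y_j = 0.
With identical firms, set every y_j = y: then 339 − 6y − 4y = 0, i.e. y = 339/10 = 33.9.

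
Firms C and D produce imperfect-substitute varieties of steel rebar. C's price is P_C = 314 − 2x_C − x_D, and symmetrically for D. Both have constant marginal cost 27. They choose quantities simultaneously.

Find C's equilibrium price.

Firm C's profit: π = x_C(314 − 2x_C − x_D) − 27x_C.
∂π/∂x_C = 287 − 4x_C − x_D = 0 ⇒ x_C = 71.75 − 0.25x_D.
Setting x_C = x_D in the reaction function: x_C = 71.75 − 0.25x_C, so x_C = 71.75 / 1.25 = 57.4.
P_C = 314 − 2·57.4 − 57.4 = 141.8.

141.8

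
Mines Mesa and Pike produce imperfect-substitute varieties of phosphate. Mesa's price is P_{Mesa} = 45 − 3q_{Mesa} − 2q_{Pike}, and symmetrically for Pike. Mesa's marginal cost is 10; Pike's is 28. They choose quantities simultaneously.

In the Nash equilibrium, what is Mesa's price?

Mine Mesa's profit: π = q_{Mesa}(45 − 3q_{Mesa} − 2q_{Pike}) − 10q_{Mesa}.
∂π/∂q_{Mesa} = 35 − 6q_{Mesa} − 2q_{Pike} = 0 ⇒ q_{Mesa} = 35/6 − (1/3)q_{Pike}.
Similarly q_{Pike} = 17/6 − (1/3)q_{Mesa}.
Solving the two reaction functions simultaneously: (1 − (−1/3)(−1/3))q_{Mesa} = 35/6 − (1/3)·(17/6), so (8/9)q_{Mesa} = 44/9 and q_{Mesa} = 5.5.
Then q_{Pike} = 17/6 − (1/3)·5.5 = 1.
P_{Mesa} = 45 − 3·5.5 − 2·1 = 26.5.

26.5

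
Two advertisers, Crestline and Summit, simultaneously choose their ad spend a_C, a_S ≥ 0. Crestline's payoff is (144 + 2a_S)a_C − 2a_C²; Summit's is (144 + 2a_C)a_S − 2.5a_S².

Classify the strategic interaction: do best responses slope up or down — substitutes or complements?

strategic complements

Expanding Crestline's payoff: 144a_C + 2a_Sa_C − 2a_C².
∂π/∂a_C = 144 + 2a_S − 4a_C = 0, so a_C = 36 + 0.5a_S.
The best-response slope da_C/da_S = 0.5 > 0: the reaction function is upward-sloping, so the choices are strategic complements.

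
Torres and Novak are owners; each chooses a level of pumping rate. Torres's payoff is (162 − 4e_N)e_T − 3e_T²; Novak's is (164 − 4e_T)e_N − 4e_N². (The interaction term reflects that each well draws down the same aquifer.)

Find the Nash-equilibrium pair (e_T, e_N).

20, 10.5

Expanding Torres's payoff: 162e_T − 4e_Ne_T − 3e_T².
∂π/∂e_T = 162 − 4e_N − 6e_T = 0, so e_T = 27 − (2/3)e_N.
Likewise for Novak: e_N = 20.5 − 0.5e_T.
Plugging e_N into Torres's best response: e_T = 27 − (2/3)(20.5 − 0.5e_T) ⇒ (2/3)e_T = 40/3, so e_T = 20.
Then e_N = 20.5 − 0.5·20 = 10.5.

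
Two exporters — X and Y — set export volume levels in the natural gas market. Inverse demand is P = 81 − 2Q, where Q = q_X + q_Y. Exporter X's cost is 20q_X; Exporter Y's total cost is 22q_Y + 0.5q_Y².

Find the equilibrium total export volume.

18.8125

Exporter X's profit: π = q_X(81 − 2(q_X + q_Y)) − 20q_X.
∂π/∂q_X = 61 − 4q_X − 2q_Y = 0, so q_X = 15.25 − 0.5q_Y.
For Y: ∂π/∂q_Y = 59 − 5q_Y − 2q_X = 0 ⇒ q_Y = 11.8 − 0.4q_X.
Solving the two reaction functions simultaneously: (1 − (−0.5)(−0.4))q_X = 15.25 − 0.5·11.8, so 0.8q_X = 9.35 and q_X = 11.6875.
Then q_Y = 11.8 − 0.4·11.6875 = 7.125.
Total export volume: 11.6875 + 7.125 = 18.8125.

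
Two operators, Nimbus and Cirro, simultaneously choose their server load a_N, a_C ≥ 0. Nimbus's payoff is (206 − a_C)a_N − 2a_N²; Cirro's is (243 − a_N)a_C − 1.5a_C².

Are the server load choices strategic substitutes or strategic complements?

strategic substitutes

Expanding Nimbus's payoff: 206a_N − a_Ca_N − 2a_N².
∂π/∂a_N = 206 − a_C − 4a_N = 0, so a_N = 51.5 − 0.25a_C.
The best-response slope da_N/da_C = −0.25 < 0: the reaction function is downward-sloping, so the choices are strategic substitutes.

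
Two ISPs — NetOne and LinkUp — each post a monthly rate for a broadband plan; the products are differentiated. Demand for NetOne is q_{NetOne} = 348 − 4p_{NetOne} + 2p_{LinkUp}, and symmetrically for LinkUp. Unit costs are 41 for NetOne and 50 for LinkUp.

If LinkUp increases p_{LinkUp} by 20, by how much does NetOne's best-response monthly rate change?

NetOne's profit: π = (p_{NetOne} − 41)(348 − 4p_{NetOne} + 2p_{LinkUp}).
∂π/∂p_{NetOne} = 512 − 8p_{NetOne} + 2p_{LinkUp} = 0 ⇒ p_{NetOne} = 64 + 0.25p_{LinkUp}.
The reaction-function slope is 0.25, so a 20-unit rise in p_{LinkUp} moves p_{NetOne} by 0.25 × 20 = 5. NetOne's best response rises — the actions are strategic complements.

5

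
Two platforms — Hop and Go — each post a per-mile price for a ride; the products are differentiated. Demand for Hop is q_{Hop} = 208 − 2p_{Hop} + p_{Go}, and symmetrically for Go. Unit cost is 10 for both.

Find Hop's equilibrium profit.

8712

Hop's profit: π = (p_{Hop} − 10)(208 − 2p_{Hop} + p_{Go}).
∂π/∂p_{Hop} = 228 − 4p_{Hop} + p_{Go} = 0 ⇒ p_{Hop} = 57 + 0.25p_{Go}.
By symmetry p_{Go} = p_{Hop}; substituting into the reaction function, 0.75p_{Hop} = 57 and p_{Hop} = 76.
q_{Hop} = 208 − 2·76 + 76 = 132.
Profit = (76 − 10)·132 = 8712.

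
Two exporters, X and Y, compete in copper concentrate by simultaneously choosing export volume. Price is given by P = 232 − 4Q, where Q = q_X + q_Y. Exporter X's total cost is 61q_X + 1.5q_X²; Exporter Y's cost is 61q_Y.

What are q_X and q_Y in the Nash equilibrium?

9.5, 16.625

Exporter X's profit: π = q_X(232 − 4(q_X + q_Y)) − 61q_X − 1.5q_X².
∂π/∂q_X = 171 − 11q_X − 4q_Y = 0, so q_X = 171/11 − (4/11)q_Y.
For Y: ∂π/∂q_Y = 171 − 8q_Y − 4q_X = 0 ⇒ q_Y = 21.375 − 0.5q_X.
Plugging q_Y into X's best response: q_X = 171/11 − (4/11)(21.375 − 0.5q_X) ⇒ (9/11)q_X = 171/22, so q_X = 9.5.
Then q_Y = 21.375 − 0.5·9.5 = 16.625.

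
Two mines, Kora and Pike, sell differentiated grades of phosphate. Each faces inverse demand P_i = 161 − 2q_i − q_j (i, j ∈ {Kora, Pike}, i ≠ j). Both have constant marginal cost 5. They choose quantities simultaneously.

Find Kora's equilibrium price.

Mine Kora's profit: π = q_{Kora}(161 − 2q_{Kora} − q_{Pike}) − 5q_{Kora}.
∂π/∂q_{Kora} = 156 − 4q_{Kora} − q_{Pike} = 0 ⇒ q_{Kora} = 39 − 0.25q_{Pike}.
The game is symmetric, so in equilibrium q_{Pike} = q_{Kora}: the reaction function gives 1.25q_{Kora} = 39, hence q_{Kora} = 31.2.
P_{Kora} = 161 − 2·31.2 − 31.2 = 67.4.

67.4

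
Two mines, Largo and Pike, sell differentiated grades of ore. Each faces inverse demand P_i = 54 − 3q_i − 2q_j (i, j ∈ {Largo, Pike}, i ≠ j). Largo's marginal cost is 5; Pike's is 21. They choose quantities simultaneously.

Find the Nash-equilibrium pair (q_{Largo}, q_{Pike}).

Mine Largo's profit: π = q_{Largo}(54 − 3q_{Largo} − 2q_{Pike}) − 5q_{Largo}.
∂π/∂q_{Largo} = 49 − 6q_{Largo} − 2q_{Pike} = 0 ⇒ q_{Largo} = 49/6 − (1/3)q_{Pike}.
Similarly q_{Pike} = 5.5 − (1/3)q_{Largo}.
Substituting the second reaction function into the first: q_{Largo} = 49/6 − (1/3)(5.5 − (1/3)q_{Largo}), which gives (8/9)q_{Largo} = 19/3 ⇒ q_{Largo} = 7.125.
Then q_{Pike} = 5.5 − (1/3)·7.125 = 3.125.

7.125, 3.125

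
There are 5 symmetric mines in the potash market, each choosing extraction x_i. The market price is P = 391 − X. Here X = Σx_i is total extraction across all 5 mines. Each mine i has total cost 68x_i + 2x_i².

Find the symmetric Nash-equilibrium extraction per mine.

A representative mine's profit is π_i = x_i(391 − X) − 68x_i − 2x_i², with X = x_i + Σ_{j≠i} x_j.
First-order condition: 323 − 6x_i − Σ_{j≠i} x_j = 0.
In a symmetric equilibrium every mine chooses the same x, so Σ_{j≠i} x_j = 4x. The condition becomes 323 − 10x = 0, giving x = 323/10 = 32.3.

32.3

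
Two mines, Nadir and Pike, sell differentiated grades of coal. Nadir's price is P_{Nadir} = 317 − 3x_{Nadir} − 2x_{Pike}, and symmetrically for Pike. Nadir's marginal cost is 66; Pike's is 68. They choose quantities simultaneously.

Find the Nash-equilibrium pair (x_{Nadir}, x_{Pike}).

Mine Nadir's profit: π = x_{Nadir}(317 − 3x_{Nadir} − 2x_{Pike}) − 66x_{Nadir}.
∂π/∂x_{Nadir} = 251 − 6x_{Nadir} − 2x_{Pike} = 0 ⇒ x_{Nadir} = 251/6 − (1/3)x_{Pike}.
Similarly x_{Pike} = 41.5 − (1/3)x_{Nadir}.
Substituting the second reaction function into the first: x_{Nadir} = 251/6 − (1/3)(41.5 − (1/3)x_{Nadir}), which gives (8/9)x_{Nadir} = 28 ⇒ x_{Nadir} = 31.5.
Then x_{Pike} = 41.5 − (1/3)·31.5 = 31.

31.5, 31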